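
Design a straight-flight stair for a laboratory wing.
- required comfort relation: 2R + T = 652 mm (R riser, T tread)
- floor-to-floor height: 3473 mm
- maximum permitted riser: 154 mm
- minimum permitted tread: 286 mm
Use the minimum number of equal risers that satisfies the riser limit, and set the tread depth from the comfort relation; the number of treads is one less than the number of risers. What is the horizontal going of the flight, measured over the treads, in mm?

⌈3473/154⌉ = 23 risers.
Riser R = 3473 / 23 = 151 mm, within the 154 mm limit.
T = 652 − 2·151 = 350 mm, which satisfies the 286 mm minimum.
23 risers give 22 treads; going = 22 × 350 = 7700 mm.

7700 mm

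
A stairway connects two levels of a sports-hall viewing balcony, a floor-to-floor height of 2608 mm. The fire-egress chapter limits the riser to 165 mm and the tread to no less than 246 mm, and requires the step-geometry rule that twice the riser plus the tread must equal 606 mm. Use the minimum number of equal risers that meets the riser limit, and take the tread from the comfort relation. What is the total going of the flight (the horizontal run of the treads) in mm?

4200 mm

⌈2608/165⌉ = 16 risers.
Each riser is 2608/16 = 163 mm (≤ 165 mm).
From 2R + T = 606: T = 606 − 326 = 280 mm.
16 risers give 15 treads; going = 15 × 280 = 4200 mm.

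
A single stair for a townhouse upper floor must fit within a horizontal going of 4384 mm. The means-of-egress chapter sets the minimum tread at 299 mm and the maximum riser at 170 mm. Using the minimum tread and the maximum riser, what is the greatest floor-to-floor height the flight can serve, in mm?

2550 mm

4384 / 299 = 14.66, so 14 treads fit.
Risers = treads + 1 = 15.
Maximum height = 15 × 170 = 2550 mm.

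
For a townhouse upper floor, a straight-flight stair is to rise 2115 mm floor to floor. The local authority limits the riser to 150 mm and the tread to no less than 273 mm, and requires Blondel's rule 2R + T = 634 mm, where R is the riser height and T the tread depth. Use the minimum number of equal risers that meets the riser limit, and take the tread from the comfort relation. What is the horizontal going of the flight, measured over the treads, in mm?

2115 / 150 = 14.100 → round up to 15 risers.
Riser R = 2115 / 15 = 141 mm, within the 150 mm limit.
Tread T = 634 − 2 × 141 = 352 mm (≥ 273 mm).
15 risers give 14 treads; going = 14 × 352 = 4928 mm.

4928 mm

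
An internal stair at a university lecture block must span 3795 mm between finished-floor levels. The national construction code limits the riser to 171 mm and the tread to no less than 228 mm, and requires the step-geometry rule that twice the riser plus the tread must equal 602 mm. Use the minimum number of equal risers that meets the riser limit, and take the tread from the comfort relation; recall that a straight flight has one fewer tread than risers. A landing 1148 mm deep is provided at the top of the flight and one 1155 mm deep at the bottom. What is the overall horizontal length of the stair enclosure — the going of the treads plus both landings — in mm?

8287 mm

3795 / 171 = 22.19, so 23 risers are needed.
Riser R = 3795 / 23 = 165 mm, within the 171 mm limit.
Tread T = 602 − 2 × 165 = 272 mm (≥ 228 mm).
Treads = 23 − 1 = 22; going = 22 × 272 = 5984 mm.
Enclosure = 5984 + 1148 + 1155 = 8287 mm.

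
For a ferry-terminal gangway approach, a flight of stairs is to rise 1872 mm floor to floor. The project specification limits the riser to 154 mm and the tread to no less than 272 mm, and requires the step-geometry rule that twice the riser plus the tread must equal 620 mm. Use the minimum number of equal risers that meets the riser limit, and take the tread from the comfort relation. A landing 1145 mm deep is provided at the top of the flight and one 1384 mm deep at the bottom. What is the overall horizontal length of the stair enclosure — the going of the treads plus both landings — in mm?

6513 mm

1872 / 154 = 12.16, so 13 risers are needed.
Riser R = 1872 / 13 = 144 mm, within the 154 mm limit.
From 2R + T = 620: T = 620 − 288 = 332 mm.
Going = (13 − 1) × 332 = 3984 mm.
Add landings: 3984 + 1145 + 1384 = 6513 mm.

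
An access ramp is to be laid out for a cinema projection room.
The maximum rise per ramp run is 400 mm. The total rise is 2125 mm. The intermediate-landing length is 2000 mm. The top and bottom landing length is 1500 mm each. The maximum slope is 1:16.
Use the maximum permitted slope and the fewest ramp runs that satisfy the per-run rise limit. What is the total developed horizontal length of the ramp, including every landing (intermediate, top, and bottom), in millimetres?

⌈2125/400⌉ = 6 ramp runs. That means 5 intermediate landings.
Ramp run (horizontal) at 1:16: 2125 × 16 = 34000 mm.
Intermediate landings: 5 × 2000 = 10000 mm.
Top and bottom landings: 2 × 1500 = 3000 mm.
Total = 34000 + 10000 + 3000 = 47000 mm.

47000 mm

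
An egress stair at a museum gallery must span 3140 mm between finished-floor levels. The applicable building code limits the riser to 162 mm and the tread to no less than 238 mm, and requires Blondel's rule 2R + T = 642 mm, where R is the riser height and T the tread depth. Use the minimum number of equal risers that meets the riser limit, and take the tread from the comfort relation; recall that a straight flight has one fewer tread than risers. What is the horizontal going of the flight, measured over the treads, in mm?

At most 162 each: 3140/162 = 19.38, giving 20 risers.
Each riser is 3140/20 = 157 mm (≤ 162 mm).
From 2R + T = 642: T = 642 − 314 = 328 mm.
Treads = 20 − 1 = 19; going = 19 × 328 = 6232 mm.

6232 mm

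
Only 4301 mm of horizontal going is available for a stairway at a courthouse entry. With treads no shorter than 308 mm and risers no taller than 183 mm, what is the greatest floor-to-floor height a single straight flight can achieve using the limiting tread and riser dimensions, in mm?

2562 mm

Treads that fit: ⌊4301 / 308⌋ = 13.
Risers = treads + 1 = 14.
Maximum height = 14 × 183 = 2562 mm.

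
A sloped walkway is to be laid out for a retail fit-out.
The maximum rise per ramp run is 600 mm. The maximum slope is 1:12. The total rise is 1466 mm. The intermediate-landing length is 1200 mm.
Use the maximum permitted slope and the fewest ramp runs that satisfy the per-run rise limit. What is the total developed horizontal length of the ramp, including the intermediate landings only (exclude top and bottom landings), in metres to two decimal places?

19.99 m

1466 / 600 = 2.443 → round up to 3 ramp runs. That means 2 intermediate landings.
Ramp run (horizontal) at 1:12: 1466 × 12 = 17592 mm.
2 intermediate landings contribute 2 × 1200 = 2400 mm.
Developed length = 17592 + 2400 = 19992 mm.
= 19.99 m.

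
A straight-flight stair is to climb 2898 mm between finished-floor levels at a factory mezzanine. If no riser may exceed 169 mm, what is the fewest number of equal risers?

18 risers

2898 / 169 = 17.15, so 18 risers are needed.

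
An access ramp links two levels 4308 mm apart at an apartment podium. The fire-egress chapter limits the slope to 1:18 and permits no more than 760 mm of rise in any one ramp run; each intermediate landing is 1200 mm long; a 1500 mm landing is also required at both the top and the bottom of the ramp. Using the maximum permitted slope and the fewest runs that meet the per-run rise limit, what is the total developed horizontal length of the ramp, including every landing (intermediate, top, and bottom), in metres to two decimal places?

4308 / 760 = 5.67, so 6 ramp runs are needed. That means 5 intermediate landings.
Horizontal run for 4308 mm of rise at 1:18 is 4308 × 18 = 77544 mm.
Intermediate landings: 5 × 1200 = 6000 mm.
Top and bottom landings: 2 × 1500 = 3000 mm.
Total = 77544 + 6000 + 3000 = 86544 mm.
= 86.54 m.

86.54 m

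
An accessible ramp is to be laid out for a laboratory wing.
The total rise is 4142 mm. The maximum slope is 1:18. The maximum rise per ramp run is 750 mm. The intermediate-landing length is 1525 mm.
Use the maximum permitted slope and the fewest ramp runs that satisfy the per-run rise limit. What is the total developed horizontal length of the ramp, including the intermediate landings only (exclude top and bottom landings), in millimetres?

82181 mm

4142 / 750 = 5.52, so 6 ramp runs are needed. That means 5 intermediate landings.
Horizontal run for 4142 mm of rise at 1:18 is 4142 × 18 = 74556 mm.
5 intermediate landings contribute 5 × 1525 = 7625 mm.
Developed length = 74556 + 7625 = 82181 mm.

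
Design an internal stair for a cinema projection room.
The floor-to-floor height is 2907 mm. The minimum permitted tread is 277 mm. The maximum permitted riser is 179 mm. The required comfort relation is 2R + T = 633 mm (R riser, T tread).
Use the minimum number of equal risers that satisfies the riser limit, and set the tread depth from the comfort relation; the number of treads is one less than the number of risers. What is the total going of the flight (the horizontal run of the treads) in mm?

4656 mm

2907 / 179 = 16.24, so 17 risers are needed.
Riser R = 2907 / 17 = 171 mm, within the 179 mm limit.
From 2R + T = 633: T = 633 − 342 = 291 mm.
Treads = 17 − 1 = 16; going = 16 × 291 = 4656 mm.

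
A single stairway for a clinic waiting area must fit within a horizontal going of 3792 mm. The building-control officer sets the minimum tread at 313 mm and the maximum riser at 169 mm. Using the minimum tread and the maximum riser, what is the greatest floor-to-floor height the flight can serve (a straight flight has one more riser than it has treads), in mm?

Treads that fit: ⌊3792 / 313⌋ = 12.
Risers = treads + 1 = 13.
Maximum height = 13 × 169 = 2197 mm.

2197 mm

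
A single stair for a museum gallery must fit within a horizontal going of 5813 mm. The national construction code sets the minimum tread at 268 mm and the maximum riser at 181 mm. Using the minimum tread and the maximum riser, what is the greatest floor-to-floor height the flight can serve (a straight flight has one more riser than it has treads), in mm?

3982 mm

5813 / 268 = 21.69, so 21 treads fit.
Risers = treads + 1 = 22.
Maximum height = 22 × 181 = 3982 mm.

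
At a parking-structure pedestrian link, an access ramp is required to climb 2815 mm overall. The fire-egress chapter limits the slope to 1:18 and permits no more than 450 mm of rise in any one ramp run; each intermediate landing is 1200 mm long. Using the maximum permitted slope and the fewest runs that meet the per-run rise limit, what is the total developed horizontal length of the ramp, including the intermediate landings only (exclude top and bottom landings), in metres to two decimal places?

57.87 m

⌈2815/450⌉ = 7 ramp runs. That means 6 intermediate landings.
Ramp run (horizontal) at 1:18: 2815 × 18 = 50670 mm.
Intermediate landings: 6 × 1200 = 7200 mm.
Developed length = 50670 + 7200 = 57870 mm.
= 57.87 m.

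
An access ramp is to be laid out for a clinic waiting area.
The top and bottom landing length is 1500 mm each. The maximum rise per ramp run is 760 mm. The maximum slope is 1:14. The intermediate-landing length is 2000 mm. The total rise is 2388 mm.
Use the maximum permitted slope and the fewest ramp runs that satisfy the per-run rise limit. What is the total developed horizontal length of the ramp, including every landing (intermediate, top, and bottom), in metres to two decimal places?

⌈2388/760⌉ = 4 ramp runs. That means 3 intermediate landings.
Horizontal run for 2388 mm of rise at 1:14 is 2388 × 14 = 33432 mm.
Intermediate landings: 3 × 2000 = 6000 mm.
Top and bottom landings: 2 × 1500 = 3000 mm.
Total = 33432 + 6000 + 3000 = 42432 mm.
= 42.43 m.

42.43 m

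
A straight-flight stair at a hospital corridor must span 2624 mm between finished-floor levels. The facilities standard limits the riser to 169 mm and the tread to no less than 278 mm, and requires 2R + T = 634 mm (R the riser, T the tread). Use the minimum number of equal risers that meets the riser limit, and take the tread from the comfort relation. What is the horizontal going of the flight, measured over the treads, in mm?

2624 / 169 = 15.527 → round up to 16 risers.
Riser R = 2624 / 16 = 164 mm, within the 169 mm limit.
T = 634 − 2·164 = 306 mm, which satisfies the 278 mm minimum.
16 risers give 15 treads; going = 15 × 306 = 4590 mm.

4590 mm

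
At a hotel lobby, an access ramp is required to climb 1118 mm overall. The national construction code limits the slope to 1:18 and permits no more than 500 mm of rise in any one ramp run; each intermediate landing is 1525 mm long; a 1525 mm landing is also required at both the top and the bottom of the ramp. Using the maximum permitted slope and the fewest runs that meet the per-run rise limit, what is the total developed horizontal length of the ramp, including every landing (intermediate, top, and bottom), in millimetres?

26224 mm

1118 / 500 = 2.24, so 3 ramp runs are needed. That means 2 intermediate landings.
Horizontal run for 1118 mm of rise at 1:18 is 1118 × 18 = 20124 mm.
Intermediate landings: 2 × 1525 = 3050 mm.
Top and bottom landings: 2 × 1525 = 3050 mm.
Total = 20124 + 3050 + 3050 = 26224 mm.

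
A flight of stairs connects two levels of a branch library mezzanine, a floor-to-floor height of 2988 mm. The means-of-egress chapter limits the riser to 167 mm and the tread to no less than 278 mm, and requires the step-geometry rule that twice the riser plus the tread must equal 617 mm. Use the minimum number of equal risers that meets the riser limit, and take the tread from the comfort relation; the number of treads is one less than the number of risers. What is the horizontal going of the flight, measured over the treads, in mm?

2988 / 167 = 17.89, so 18 risers are needed.
Each riser is 2988/18 = 166 mm (≤ 167 mm).
Tread T = 617 − 2 × 166 = 285 mm (≥ 278 mm).
Treads = 18 − 1 = 17; going = 17 × 285 = 4845 mm.

4845 mm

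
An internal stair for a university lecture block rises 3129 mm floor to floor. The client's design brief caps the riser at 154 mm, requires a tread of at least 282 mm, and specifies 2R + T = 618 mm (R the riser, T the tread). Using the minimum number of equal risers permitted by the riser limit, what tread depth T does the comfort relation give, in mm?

3129 / 154 = 20.318 → round up to 21 risers.
Each riser is 3129/21 = 149 mm (≤ 154 mm).
From 2R + T = 618: T = 618 − 298 = 320 mm.

320 mm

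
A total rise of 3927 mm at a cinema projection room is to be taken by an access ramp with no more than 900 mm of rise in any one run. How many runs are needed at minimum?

5 runs

⌈3927/900⌉ = 5 ramp runs.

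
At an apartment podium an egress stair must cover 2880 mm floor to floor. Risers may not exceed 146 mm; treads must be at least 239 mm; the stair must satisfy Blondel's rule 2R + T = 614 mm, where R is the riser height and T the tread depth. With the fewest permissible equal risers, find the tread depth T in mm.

2880 / 146 = 19.73, so 20 risers are needed.
R = 2880 ÷ 20 = 144 mm.
Tread T = 614 − 2 × 144 = 326 mm (≥ 239 mm).

326 mm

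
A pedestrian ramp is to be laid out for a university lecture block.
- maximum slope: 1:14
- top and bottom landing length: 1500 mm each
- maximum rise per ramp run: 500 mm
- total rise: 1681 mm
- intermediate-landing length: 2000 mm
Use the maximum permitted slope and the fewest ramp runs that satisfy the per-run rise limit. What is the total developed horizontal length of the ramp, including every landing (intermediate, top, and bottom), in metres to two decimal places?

32.53 m

1681 / 500 = 3.36, so 4 ramp runs are needed. That means 3 intermediate landings.
Ramp run (horizontal) at 1:14: 1681 × 14 = 23534 mm.
Intermediate landings: 3 × 2000 = 6000 mm.
Top and bottom landings: 2 × 1500 = 3000 mm.
Total = 23534 + 6000 + 3000 = 32534 mm.
= 32.53 m.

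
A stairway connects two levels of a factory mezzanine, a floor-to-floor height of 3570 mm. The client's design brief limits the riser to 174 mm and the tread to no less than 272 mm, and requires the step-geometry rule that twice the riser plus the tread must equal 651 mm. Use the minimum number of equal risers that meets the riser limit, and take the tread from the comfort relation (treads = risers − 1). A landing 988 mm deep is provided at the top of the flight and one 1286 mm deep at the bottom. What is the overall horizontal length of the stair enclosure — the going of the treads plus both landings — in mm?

3570 / 174 = 20.517 → round up to 21 risers.
Riser R = 3570 / 21 = 170 mm, within the 174 mm limit.
From 2R + T = 651: T = 651 − 340 = 311 mm.
Going = (21 − 1) × 311 = 6220 mm.
Add landings: 6220 + 988 + 1286 = 8494 mm.

8494 mm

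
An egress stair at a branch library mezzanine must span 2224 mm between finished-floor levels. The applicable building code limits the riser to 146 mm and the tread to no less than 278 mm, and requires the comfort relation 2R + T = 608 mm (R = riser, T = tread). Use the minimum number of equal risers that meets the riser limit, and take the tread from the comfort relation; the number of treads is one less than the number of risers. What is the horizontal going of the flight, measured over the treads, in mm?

At most 146 each: 2224/146 = 15.23, giving 16 risers.
R = 2224 ÷ 16 = 139 mm.
T = 608 − 2·139 = 330 mm, which satisfies the 278 mm minimum.
16 risers give 15 treads; going = 15 × 330 = 4950 mm.

4950 mm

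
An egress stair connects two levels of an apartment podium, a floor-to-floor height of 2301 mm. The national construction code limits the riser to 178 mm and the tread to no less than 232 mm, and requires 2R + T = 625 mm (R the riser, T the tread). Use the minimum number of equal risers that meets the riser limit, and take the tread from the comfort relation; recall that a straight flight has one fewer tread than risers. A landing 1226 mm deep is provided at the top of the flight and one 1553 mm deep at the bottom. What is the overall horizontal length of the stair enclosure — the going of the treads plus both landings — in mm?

6031 mm

At most 178 each: 2301/178 = 12.93, giving 13 risers.
Riser R = 2301 / 13 = 177 mm, within the 178 mm limit.
From 2R + T = 625: T = 625 − 354 = 271 mm.
13 risers give 12 treads; going = 12 × 271 = 3252 mm.
Enclosure = 3252 + 1226 + 1553 = 6031 mm.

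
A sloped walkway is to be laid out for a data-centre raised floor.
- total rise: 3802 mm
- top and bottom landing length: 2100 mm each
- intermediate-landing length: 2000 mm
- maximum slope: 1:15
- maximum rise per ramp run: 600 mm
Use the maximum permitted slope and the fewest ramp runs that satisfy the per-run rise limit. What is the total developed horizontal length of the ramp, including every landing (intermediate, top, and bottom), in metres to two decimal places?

3802 / 600 = 6.34, so 7 ramp runs are needed. That means 6 intermediate landings.
Horizontal run for 3802 mm of rise at 1:15 is 3802 × 15 = 57030 mm.
Intermediate landings: 6 × 2000 = 12000 mm.
Top and bottom landings: 2 × 2100 = 4200 mm.
Total = 57030 + 12000 + 4200 = 73230 mm.
= 73.23 m.

73.23 m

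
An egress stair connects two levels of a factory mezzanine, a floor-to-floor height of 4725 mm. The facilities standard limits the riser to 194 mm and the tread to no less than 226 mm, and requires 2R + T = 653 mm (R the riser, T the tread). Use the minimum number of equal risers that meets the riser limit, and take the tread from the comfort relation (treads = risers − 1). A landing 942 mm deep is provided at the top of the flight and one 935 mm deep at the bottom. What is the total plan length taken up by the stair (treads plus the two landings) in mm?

At most 194 each: 4725/194 = 24.36, giving 25 risers.
Riser R = 4725 / 25 = 189 mm, within the 194 mm limit.
T = 653 − 2·189 = 275 mm, which satisfies the 226 mm minimum.
Going = (25 − 1) × 275 = 6600 mm.
Enclosure = 6600 + 942 + 935 = 8477 mm.

8477 mm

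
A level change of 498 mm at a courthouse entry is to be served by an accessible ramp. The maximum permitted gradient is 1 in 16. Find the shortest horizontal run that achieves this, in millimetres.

Run = rise × 16 = 498 × 16 = 7968 mm.

7968 mm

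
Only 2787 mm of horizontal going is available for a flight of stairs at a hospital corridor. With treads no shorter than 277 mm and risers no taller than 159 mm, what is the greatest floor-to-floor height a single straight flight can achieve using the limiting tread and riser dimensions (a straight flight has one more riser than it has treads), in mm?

1749 mm

2787 / 277 = 10.06, so 10 treads fit.
Risers = treads + 1 = 11.
Maximum height = 11 × 159 = 1749 mm.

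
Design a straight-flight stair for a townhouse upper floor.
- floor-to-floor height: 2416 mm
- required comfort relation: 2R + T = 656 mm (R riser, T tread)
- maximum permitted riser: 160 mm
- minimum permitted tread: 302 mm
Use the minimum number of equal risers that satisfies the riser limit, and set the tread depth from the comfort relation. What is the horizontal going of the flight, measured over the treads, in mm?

5310 mm

2416 / 160 = 15.10, so 16 risers are needed.
Each riser is 2416/16 = 151 mm (≤ 160 mm).
Tread T = 656 − 2 × 151 = 354 mm (≥ 302 mm).
Going = (16 − 1) × 354 = 5310 mm.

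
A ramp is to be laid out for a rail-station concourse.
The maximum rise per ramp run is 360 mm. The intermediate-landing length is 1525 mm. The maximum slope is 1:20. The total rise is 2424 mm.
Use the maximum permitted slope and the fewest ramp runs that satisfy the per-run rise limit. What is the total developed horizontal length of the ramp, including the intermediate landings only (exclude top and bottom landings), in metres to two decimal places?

57.63 m

2424 / 360 = 6.73, so 7 ramp runs are needed. That means 6 intermediate landings.
Horizontal run for 2424 mm of rise at 1:20 is 2424 × 20 = 48480 mm.
Intermediate landings: 6 × 1525 = 9150 mm.
Total developed length = 48480 + 9150 = 57630 mm.
= 57.63 m.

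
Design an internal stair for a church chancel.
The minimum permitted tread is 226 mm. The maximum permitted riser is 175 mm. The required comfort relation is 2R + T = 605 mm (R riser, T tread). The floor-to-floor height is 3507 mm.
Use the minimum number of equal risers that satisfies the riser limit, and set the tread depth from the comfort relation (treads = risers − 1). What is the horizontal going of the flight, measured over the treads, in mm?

5420 mm

3507 / 175 = 20.040 → round up to 21 risers.
Riser R = 3507 / 21 = 167 mm, within the 175 mm limit.
T = 605 − 2·167 = 271 mm, which satisfies the 226 mm minimum.
Treads = 21 − 1 = 20; going = 20 × 271 = 5420 mm.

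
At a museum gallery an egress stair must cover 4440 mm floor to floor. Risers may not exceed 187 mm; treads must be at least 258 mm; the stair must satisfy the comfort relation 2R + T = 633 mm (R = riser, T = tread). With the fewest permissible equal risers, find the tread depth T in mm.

263 mm

⌈4440/187⌉ = 24 risers.
Riser R = 4440 / 24 = 185 mm, within the 187 mm limit.
Tread T = 633 − 2 × 185 = 263 mm (≥ 258 mm).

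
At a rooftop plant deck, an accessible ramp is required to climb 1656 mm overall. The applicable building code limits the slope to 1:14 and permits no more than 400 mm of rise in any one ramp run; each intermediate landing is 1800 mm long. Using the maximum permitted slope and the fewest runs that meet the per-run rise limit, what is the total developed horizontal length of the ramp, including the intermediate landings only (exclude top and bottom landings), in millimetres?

At most 400 each: 1656/400 = 4.14, giving 5 ramp runs. That means 4 intermediate landings.
Horizontal run for 1656 mm of rise at 1:14 is 1656 × 14 = 23184 mm.
4 intermediate landings contribute 4 × 1800 = 7200 mm.
Total developed length = 23184 + 7200 = 30384 mm.

30384 mm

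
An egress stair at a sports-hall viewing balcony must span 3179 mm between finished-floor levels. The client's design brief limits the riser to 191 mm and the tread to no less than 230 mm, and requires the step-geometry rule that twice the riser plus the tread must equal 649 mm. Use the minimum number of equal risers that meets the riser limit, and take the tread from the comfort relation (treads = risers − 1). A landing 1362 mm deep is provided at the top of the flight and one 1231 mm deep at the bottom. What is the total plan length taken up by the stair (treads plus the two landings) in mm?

6993 mm

3179 / 191 = 16.64, so 17 risers are needed.
Each riser is 3179/17 = 187 mm (≤ 191 mm).
From 2R + T = 649: T = 649 − 374 = 275 mm.
Treads = 17 − 1 = 16; going = 16 × 275 = 4400 mm.
Enclosure = 4400 + 1362 + 1231 = 6993 mm.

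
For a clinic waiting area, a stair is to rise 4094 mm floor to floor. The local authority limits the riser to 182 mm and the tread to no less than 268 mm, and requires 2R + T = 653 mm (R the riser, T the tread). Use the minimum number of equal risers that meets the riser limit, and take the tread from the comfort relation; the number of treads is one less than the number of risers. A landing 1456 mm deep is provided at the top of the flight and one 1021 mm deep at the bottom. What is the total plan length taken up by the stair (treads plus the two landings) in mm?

4094 / 182 = 22.495 → round up to 23 risers.
Riser R = 4094 / 23 = 178 mm, within the 182 mm limit.
From 2R + T = 653: T = 653 − 356 = 297 mm.
Going = (23 − 1) × 297 = 6534 mm.
Enclosure = 6534 + 1456 + 1021 = 9011 mm.

9011 mm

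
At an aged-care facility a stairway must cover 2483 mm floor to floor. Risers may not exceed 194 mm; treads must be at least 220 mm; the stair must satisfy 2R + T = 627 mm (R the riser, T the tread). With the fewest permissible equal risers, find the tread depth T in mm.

245 mm

2483 / 194 = 12.799 → round up to 13 risers.
Each riser is 2483/13 = 191 mm (≤ 194 mm).
From 2R + T = 627: T = 627 − 382 = 245 mm.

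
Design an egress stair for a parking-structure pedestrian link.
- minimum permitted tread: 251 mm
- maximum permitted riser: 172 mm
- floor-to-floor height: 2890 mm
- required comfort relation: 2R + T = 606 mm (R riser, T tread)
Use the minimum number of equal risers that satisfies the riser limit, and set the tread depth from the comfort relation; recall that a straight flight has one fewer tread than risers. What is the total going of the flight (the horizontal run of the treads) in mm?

4256 mm

2890 / 172 = 16.80, so 17 risers are needed.
Each riser is 2890/17 = 170 mm (≤ 172 mm).
Tread T = 606 − 2 × 170 = 266 mm (≥ 251 mm).
17 risers give 16 treads; going = 16 × 266 = 4256 mm.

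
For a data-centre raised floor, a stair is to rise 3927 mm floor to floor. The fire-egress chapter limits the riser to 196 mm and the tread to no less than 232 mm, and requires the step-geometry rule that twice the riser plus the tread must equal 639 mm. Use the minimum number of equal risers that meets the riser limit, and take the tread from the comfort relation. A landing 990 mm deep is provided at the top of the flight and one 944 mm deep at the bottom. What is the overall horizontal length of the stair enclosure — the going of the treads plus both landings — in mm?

7234 mm

At most 196 each: 3927/196 = 20.04, giving 21 risers.
Each riser is 3927/21 = 187 mm (≤ 196 mm).
T = 639 − 2·187 = 265 mm, which satisfies the 232 mm minimum.
21 risers give 20 treads; going = 20 × 265 = 5300 mm.
Enclosure = 5300 + 990 + 944 = 7234 mm.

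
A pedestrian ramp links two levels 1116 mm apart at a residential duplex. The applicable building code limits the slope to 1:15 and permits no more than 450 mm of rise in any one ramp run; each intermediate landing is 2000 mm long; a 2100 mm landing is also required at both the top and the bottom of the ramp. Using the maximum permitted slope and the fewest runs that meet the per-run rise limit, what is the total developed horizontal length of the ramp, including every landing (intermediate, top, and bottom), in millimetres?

At most 450 each: 1116/450 = 2.48, giving 3 ramp runs. That means 2 intermediate landings.
Horizontal run for 1116 mm of rise at 1:15 is 1116 × 15 = 16740 mm.
2 intermediate landings contribute 2 × 2000 = 4000 mm.
Top and bottom landings: 2 × 2100 = 4200 mm.
Total = 16740 + 4000 + 4200 = 24940 mm.

24940 mm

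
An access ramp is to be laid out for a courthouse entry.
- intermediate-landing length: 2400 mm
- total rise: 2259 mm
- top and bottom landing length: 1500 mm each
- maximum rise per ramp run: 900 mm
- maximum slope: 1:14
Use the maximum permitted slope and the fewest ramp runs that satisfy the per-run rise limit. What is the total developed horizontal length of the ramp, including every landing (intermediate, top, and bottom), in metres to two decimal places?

39.43 m

2259 / 900 = 2.51, so 3 ramp runs are needed. That means 2 intermediate landings.
Horizontal run for 2259 mm of rise at 1:14 is 2259 × 14 = 31626 mm.
2 intermediate landings contribute 2 × 2400 = 4800 mm.
Top and bottom landings: 2 × 1500 = 3000 mm.
Total = 31626 + 4800 + 3000 = 39426 mm.
= 39.43 m.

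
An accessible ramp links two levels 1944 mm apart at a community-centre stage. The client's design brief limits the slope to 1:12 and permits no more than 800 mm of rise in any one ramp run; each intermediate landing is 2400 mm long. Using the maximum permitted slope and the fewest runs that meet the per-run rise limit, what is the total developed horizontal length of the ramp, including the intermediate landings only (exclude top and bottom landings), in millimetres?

28128 mm

⌈1944/800⌉ = 3 ramp runs. That means 2 intermediate landings.
Ramp run (horizontal) at 1:12: 1944 × 12 = 23328 mm.
2 intermediate landings contribute 2 × 2400 = 4800 mm.
Developed length = 23328 + 4800 = 28128 mm.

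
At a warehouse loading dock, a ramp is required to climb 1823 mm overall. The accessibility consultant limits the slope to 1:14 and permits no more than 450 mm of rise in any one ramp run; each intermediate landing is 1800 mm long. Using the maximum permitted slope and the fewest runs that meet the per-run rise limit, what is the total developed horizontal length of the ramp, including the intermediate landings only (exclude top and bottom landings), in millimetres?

32722 mm

1823 / 450 = 4.05, so 5 ramp runs are needed. That means 4 intermediate landings.
Ramp run (horizontal) at 1:14: 1823 × 14 = 25522 mm.
4 intermediate landings contribute 4 × 1800 = 7200 mm.
Total developed length = 25522 + 7200 = 32722 mm.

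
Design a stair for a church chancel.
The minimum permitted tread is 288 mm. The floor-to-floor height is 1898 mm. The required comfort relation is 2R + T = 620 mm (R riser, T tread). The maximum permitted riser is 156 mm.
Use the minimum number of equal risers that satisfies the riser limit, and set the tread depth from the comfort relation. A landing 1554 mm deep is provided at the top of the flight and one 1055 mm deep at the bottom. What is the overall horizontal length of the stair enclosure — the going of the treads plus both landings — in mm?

1898 / 156 = 12.167 → round up to 13 risers.
Each riser is 1898/13 = 146 mm (≤ 156 mm).
T = 620 − 2·146 = 328 mm, which satisfies the 288 mm minimum.
Going = (13 − 1) × 328 = 3936 mm.
Enclosure = 3936 + 1554 + 1055 = 6545 mm.

6545 mm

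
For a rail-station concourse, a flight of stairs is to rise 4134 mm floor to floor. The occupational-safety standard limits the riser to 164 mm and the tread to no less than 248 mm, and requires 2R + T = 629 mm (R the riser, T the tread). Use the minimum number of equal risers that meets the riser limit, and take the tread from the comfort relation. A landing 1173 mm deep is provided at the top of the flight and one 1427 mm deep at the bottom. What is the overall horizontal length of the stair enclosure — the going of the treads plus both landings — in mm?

10375 mm

4134 / 164 = 25.21, so 26 risers are needed.
Riser R = 4134 / 26 = 159 mm, within the 164 mm limit.
From 2R + T = 629: T = 629 − 318 = 311 mm.
Treads = 26 − 1 = 25; going = 25 × 311 = 7775 mm.
Enclosure = 7775 + 1173 + 1427 = 10375 mm.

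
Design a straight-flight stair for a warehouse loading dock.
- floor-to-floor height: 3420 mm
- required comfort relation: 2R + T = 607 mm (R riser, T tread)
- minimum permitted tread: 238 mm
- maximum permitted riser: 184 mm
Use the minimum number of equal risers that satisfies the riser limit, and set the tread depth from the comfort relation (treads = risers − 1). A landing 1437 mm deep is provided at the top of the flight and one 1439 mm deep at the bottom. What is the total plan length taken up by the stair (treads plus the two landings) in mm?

7322 mm

3420 / 184 = 18.59, so 19 risers are needed.
Riser R = 3420 / 19 = 180 mm, within the 184 mm limit.
Tread T = 607 − 2 × 180 = 247 mm (≥ 238 mm).
Going = (19 − 1) × 247 = 4446 mm.
Enclosure = 4446 + 1437 + 1439 = 7322 mm.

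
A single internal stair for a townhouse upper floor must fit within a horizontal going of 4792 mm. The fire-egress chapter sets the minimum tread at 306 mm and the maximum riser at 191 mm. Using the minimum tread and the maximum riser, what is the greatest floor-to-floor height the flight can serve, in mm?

3056 mm

Treads that fit: ⌊4792 / 306⌋ = 15.
Risers = treads + 1 = 16.
Maximum height = 16 × 191 = 3056 mm.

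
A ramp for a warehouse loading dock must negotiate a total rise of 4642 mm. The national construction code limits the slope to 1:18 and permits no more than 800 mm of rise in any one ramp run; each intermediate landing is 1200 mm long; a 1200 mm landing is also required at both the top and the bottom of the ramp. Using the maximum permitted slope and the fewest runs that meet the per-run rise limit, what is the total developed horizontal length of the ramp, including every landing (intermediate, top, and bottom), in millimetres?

91956 mm

At most 800 each: 4642/800 = 5.80, giving 6 ramp runs. That means 5 intermediate landings.
Ramp run (horizontal) at 1:18: 4642 × 18 = 83556 mm.
5 intermediate landings contribute 5 × 1200 = 6000 mm.
Top and bottom landings: 2 × 1200 = 2400 mm.
Total = 83556 + 6000 + 2400 = 91956 mm.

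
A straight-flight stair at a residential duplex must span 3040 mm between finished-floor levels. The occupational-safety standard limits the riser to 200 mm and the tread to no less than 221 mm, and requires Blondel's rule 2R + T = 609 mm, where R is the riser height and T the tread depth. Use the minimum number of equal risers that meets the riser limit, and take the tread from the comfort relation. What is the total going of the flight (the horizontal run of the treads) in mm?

At most 200 each: 3040/200 = 15.20, giving 16 risers.
R = 3040 ÷ 16 = 190 mm.
From 2R + T = 609: T = 609 − 380 = 229 mm.
Going = (16 − 1) × 229 = 3435 mm.

3435 mm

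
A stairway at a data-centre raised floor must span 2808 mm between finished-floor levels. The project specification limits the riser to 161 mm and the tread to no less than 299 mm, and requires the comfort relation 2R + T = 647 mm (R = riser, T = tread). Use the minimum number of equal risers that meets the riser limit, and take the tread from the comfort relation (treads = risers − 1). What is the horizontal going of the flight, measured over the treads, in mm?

2808 / 161 = 17.44, so 18 risers are needed.
R = 2808 ÷ 18 = 156 mm.
Tread T = 647 − 2 × 156 = 335 mm (≥ 299 mm).
Going = (18 − 1) × 335 = 5695 mm.

5695 mm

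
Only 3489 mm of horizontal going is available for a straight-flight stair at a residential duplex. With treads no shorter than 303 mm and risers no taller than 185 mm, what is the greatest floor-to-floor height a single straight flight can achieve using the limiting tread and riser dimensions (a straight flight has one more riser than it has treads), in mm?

Treads that fit: ⌊3489 / 303⌋ = 11.
Risers = treads + 1 = 12.
Maximum height = 12 × 185 = 2220 mm.

2220 mm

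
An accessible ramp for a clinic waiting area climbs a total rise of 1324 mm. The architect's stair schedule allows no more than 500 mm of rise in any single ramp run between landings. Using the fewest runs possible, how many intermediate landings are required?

⌈1324/500⌉ = 3 ramp runs.
3 runs are separated by 2 intermediate landings.

2 intermediate landings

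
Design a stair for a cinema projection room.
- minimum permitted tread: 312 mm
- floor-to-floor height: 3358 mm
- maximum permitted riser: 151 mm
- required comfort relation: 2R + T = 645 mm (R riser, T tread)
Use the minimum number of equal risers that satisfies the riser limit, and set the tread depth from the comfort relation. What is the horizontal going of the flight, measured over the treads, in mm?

3358 / 151 = 22.24, so 23 risers are needed.
R = 3358 ÷ 23 = 146 mm.
From 2R + T = 645: T = 645 − 292 = 353 mm.
Treads = 23 − 1 = 22; going = 22 × 353 = 7766 mm.

7766 mm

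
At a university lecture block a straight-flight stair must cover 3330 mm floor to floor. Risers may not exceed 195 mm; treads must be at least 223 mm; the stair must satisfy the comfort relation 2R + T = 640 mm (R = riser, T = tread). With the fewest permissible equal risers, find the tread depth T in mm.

3330 / 195 = 17.08, so 18 risers are needed.
Riser R = 3330 / 18 = 185 mm, within the 195 mm limit.
Tread T = 640 − 2 × 185 = 270 mm (≥ 223 mm).

270 mm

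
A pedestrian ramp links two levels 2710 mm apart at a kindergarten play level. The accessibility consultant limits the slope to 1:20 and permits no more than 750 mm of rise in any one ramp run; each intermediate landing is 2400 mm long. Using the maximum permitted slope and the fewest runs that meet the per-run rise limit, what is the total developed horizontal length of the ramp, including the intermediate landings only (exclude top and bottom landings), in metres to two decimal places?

At most 750 each: 2710/750 = 3.61, giving 4 ramp runs. That means 3 intermediate landings.
Ramp run (horizontal) at 1:20: 2710 × 20 = 54200 mm.
3 intermediate landings contribute 3 × 2400 = 7200 mm.
Developed length = 54200 + 7200 = 61400 mm.
= 61.40 m.

61.40 m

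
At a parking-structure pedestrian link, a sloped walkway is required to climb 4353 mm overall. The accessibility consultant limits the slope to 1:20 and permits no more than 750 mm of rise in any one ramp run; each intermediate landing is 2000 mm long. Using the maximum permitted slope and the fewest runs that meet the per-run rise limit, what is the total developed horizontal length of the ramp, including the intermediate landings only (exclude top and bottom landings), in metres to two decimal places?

97.06 m

At most 750 each: 4353/750 = 5.80, giving 6 ramp runs. That means 5 intermediate landings.
Horizontal run for 4353 mm of rise at 1:20 is 4353 × 20 = 87060 mm.
Intermediate landings: 5 × 2000 = 10000 mm.
Developed length = 87060 + 10000 = 97060 mm.
= 97.06 m.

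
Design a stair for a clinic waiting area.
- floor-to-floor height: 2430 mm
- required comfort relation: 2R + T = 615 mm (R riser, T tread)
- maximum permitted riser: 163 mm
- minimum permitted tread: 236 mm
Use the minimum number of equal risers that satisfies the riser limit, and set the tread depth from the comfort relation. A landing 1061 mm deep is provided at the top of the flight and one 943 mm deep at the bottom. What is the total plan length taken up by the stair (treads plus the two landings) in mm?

6078 mm

⌈2430/163⌉ = 15 risers.
R = 2430 ÷ 15 = 162 mm.
Tread T = 615 − 2 × 162 = 291 mm (≥ 236 mm).
15 risers give 14 treads; going = 14 × 291 = 4074 mm.
Add landings: 4074 + 1061 + 943 = 6078 mm.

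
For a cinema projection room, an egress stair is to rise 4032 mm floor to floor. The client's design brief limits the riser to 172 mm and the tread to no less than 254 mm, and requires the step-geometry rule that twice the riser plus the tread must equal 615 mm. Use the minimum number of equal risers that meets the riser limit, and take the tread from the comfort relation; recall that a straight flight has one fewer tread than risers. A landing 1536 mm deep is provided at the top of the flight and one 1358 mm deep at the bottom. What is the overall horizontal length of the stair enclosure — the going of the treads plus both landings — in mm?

4032 / 172 = 23.442 → round up to 24 risers.
Each riser is 4032/24 = 168 mm (≤ 172 mm).
From 2R + T = 615: T = 615 − 336 = 279 mm.
24 risers give 23 treads; going = 23 × 279 = 6417 mm.
Enclosure = 6417 + 1536 + 1358 = 9311 mm.

9311 mm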